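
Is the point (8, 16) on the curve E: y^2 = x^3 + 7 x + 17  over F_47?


Check whether y^2 = x^3 + 7 x + 17 (mod 47) for (x, y) = (8, 16).
LHS: y^2 = 16^2 mod 47 = 21
RHS: x^3 + 7 x + 17 = 8^3 + 7*8 + 17 mod 47 = 21
LHS = RHS

Yes, on the curve


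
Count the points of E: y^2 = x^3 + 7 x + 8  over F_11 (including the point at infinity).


For each x in F_11, count y with y^2 = x^3 + 7 x + 8 mod 11:
  x = 1: RHS = 5, y in [4, 7]  -> 2 point(s)
  x = 3: RHS = 1, y in [1, 10]  -> 2 point(s)
  x = 4: RHS = 1, y in [1, 10]  -> 2 point(s)
  x = 5: RHS = 3, y in [5, 6]  -> 2 point(s)
  x = 7: RHS = 4, y in [2, 9]  -> 2 point(s)
  x = 8: RHS = 4, y in [2, 9]  -> 2 point(s)
  x = 10: RHS = 0, y in [0]  -> 1 point(s)
Affine points: 13. Add the point at infinity: total = 14.

#E(F_11) = 14


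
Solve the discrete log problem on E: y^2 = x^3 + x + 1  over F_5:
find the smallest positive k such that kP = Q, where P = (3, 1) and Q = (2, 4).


Enumerate multiples of P until we hit Q = (2, 4):
  1P = (3, 1)
  2P = (0, 1)
  3P = (2, 4)
Match found at i = 3.

k = 3


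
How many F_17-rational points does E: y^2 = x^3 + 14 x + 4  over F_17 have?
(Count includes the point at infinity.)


For each x in F_17, count y with y^2 = x^3 + 14 x + 4 mod 17:
  x = 0: RHS = 4, y in [2, 15]  -> 2 point(s)
  x = 1: RHS = 2, y in [6, 11]  -> 2 point(s)
  x = 6: RHS = 15, y in [7, 10]  -> 2 point(s)
  x = 8: RHS = 16, y in [4, 13]  -> 2 point(s)
  x = 9: RHS = 9, y in [3, 14]  -> 2 point(s)
  x = 12: RHS = 13, y in [8, 9]  -> 2 point(s)
  x = 15: RHS = 2, y in [6, 11]  -> 2 point(s)
Affine points: 14. Add the point at infinity: total = 15.

#E(F_17) = 15


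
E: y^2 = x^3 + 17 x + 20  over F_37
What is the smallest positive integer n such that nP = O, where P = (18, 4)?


Compute successive multiples of P until we hit O:
  1P = (18, 4)
  2P = (28, 27)
  3P = (27, 16)
  4P = (2, 5)
  5P = (29, 36)
  6P = (11, 13)
  7P = (24, 9)
  8P = (7, 36)
  ... (continuing to 33P)
  33P = O

ord(P) = 33


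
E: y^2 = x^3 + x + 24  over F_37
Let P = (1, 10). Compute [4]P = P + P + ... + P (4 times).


k = 4 = 100_2 (binary, LSB first: 001)
Double-and-add from P = (1, 10):
  bit 0 = 0: acc unchanged = O
  bit 1 = 0: acc unchanged = O
  bit 2 = 1: acc = O + (1, 10) = (1, 10)

4P = (1, 10)


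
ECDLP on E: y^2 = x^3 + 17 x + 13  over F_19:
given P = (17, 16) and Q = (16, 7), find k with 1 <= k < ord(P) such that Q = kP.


Enumerate multiples of P until we hit Q = (16, 7):
  1P = (17, 16)
  2P = (11, 12)
  3P = (2, 13)
  4P = (16, 7)
Match found at i = 4.

k = 4


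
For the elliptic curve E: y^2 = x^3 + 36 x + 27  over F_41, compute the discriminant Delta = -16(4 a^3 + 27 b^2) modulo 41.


4 a^3 + 27 b^2 = 4*36^3 + 27*27^2 = 186624 + 19683 = 206307
Delta = -16 * (206307) = -3300912
Delta mod 41 = 39

Delta = 39 (mod 41)


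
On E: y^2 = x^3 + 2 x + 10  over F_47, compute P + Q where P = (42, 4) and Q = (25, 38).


P != Q, so use the chord formula.
s = (y2 - y1) / (x2 - x1) = (34) / (30) mod 47 = 45
x3 = s^2 - x1 - x2 mod 47 = 45^2 - 42 - 25 = 31
y3 = s (x1 - x3) - y1 mod 47 = 45 * (42 - 31) - 4 = 21

P + Q = (31, 21)


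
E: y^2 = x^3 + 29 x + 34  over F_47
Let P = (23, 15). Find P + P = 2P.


Doubling: s = (3 x1^2 + a) / (2 y1)
s = (3*23^2 + 29) / (2*15) mod 47 = 10
x3 = s^2 - 2 x1 mod 47 = 10^2 - 2*23 = 7
y3 = s (x1 - x3) - y1 mod 47 = 10 * (23 - 7) - 15 = 4

2P = (7, 4)


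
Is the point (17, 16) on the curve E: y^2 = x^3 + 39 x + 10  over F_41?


Check whether y^2 = x^3 + 39 x + 10 (mod 41) for (x, y) = (17, 16).
LHS: y^2 = 16^2 mod 41 = 10
RHS: x^3 + 39 x + 10 = 17^3 + 39*17 + 10 mod 41 = 10
LHS = RHS

Yes, on the curve


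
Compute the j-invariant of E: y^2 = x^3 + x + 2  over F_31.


Delta = -16(4 a^3 + 27 b^2) mod 31 = 6
-1728 * (4 a)^3 = -1728 * (4*1)^3 mod 31 = 16
j = 16 * 6^(-1) mod 31 = 13

j = 13 (mod 31)


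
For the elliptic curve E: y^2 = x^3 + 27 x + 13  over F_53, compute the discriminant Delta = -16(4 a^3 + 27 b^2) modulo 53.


4 a^3 + 27 b^2 = 4*27^3 + 27*13^2 = 78732 + 4563 = 83295
Delta = -16 * (83295) = -1332720
Delta mod 53 = 18

Delta = 18 (mod 53)


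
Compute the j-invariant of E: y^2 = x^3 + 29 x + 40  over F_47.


Delta = -16(4 a^3 + 27 b^2) mod 47 = 3
-1728 * (4 a)^3 = -1728 * (4*29)^3 mod 47 = 4
j = 4 * 3^(-1) mod 47 = 17

j = 17 (mod 47)


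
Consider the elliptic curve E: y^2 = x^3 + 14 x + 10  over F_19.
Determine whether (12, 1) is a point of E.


Check whether y^2 = x^3 + 14 x + 10 (mod 19) for (x, y) = (12, 1).
LHS: y^2 = 1^2 mod 19 = 1
RHS: x^3 + 14 x + 10 = 12^3 + 14*12 + 10 mod 19 = 6
LHS != RHS

No, not on the curve


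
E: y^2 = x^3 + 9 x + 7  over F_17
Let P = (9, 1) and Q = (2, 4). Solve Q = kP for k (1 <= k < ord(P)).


Enumerate multiples of P until we hit Q = (2, 4):
  1P = (9, 1)
  2P = (14, 15)
  3P = (10, 3)
  4P = (2, 13)
  5P = (2, 4)
Match found at i = 5.

k = 5


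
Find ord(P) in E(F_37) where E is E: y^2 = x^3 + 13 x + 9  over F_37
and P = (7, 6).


Compute successive multiples of P until we hit O:
  1P = (7, 6)
  2P = (24, 14)
  3P = (18, 28)
  4P = (16, 13)
  5P = (21, 16)
  6P = (8, 25)
  7P = (13, 28)
  8P = (14, 30)
  ... (continuing to 23P)
  23P = O

ord(P) = 23


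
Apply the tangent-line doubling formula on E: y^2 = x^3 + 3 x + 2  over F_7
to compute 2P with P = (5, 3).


Doubling: s = (3 x1^2 + a) / (2 y1)
s = (3*5^2 + 3) / (2*3) mod 7 = 6
x3 = s^2 - 2 x1 mod 7 = 6^2 - 2*5 = 5
y3 = s (x1 - x3) - y1 mod 7 = 6 * (5 - 5) - 3 = 4

2P = (5, 4)


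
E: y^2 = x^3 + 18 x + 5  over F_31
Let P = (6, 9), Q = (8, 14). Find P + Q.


P != Q, so use the chord formula.
s = (y2 - y1) / (x2 - x1) = (5) / (2) mod 31 = 18
x3 = s^2 - x1 - x2 mod 31 = 18^2 - 6 - 8 = 0
y3 = s (x1 - x3) - y1 mod 31 = 18 * (6 - 0) - 9 = 6

P + Q = (0, 6)


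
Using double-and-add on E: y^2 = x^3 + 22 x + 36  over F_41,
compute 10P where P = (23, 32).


k = 10 = 1010_2 (binary, LSB first: 0101)
Double-and-add from P = (23, 32):
  bit 0 = 0: acc unchanged = O
  bit 1 = 1: acc = O + (11, 16) = (11, 16)
  bit 2 = 0: acc unchanged = (11, 16)
  bit 3 = 1: acc = (11, 16) + (27, 10) = (23, 9)

10P = (23, 9)


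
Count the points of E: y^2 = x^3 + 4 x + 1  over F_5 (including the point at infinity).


For each x in F_5, count y with y^2 = x^3 + 4 x + 1 mod 5:
  x = 0: RHS = 1, y in [1, 4]  -> 2 point(s)
  x = 1: RHS = 1, y in [1, 4]  -> 2 point(s)
  x = 3: RHS = 0, y in [0]  -> 1 point(s)
  x = 4: RHS = 1, y in [1, 4]  -> 2 point(s)
Affine points: 7. Add the point at infinity: total = 8.

#E(F_5) = 8


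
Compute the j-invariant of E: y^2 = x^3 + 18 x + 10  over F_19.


Delta = -16(4 a^3 + 27 b^2) mod 19 = 13
-1728 * (4 a)^3 = -1728 * (4*18)^3 mod 19 = 12
j = 12 * 13^(-1) mod 19 = 17

j = 17 (mod 19)


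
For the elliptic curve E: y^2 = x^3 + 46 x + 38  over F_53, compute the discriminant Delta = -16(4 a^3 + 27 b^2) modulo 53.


4 a^3 + 27 b^2 = 4*46^3 + 27*38^2 = 389344 + 38988 = 428332
Delta = -16 * (428332) = -6853312
Delta mod 53 = 12

Delta = 12 (mod 53)


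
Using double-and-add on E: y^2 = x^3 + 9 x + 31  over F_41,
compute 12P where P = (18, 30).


k = 12 = 1100_2 (binary, LSB first: 0011)
Double-and-add from P = (18, 30):
  bit 0 = 0: acc unchanged = O
  bit 1 = 0: acc unchanged = O
  bit 2 = 1: acc = O + (0, 20) = (0, 20)
  bit 3 = 1: acc = (0, 20) + (40, 12) = (24, 34)

12P = (24, 34)


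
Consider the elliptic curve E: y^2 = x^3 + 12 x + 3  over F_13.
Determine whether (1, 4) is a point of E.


Check whether y^2 = x^3 + 12 x + 3 (mod 13) for (x, y) = (1, 4).
LHS: y^2 = 4^2 mod 13 = 3
RHS: x^3 + 12 x + 3 = 1^3 + 12*1 + 3 mod 13 = 3
LHS = RHS

Yes, on the curve


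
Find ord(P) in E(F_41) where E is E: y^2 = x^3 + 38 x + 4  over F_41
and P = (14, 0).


Compute successive multiples of P until we hit O:
  1P = (14, 0)
  2P = O

ord(P) = 2


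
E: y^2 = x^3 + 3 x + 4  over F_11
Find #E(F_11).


For each x in F_11, count y with y^2 = x^3 + 3 x + 4 mod 11:
  x = 0: RHS = 4, y in [2, 9]  -> 2 point(s)
  x = 4: RHS = 3, y in [5, 6]  -> 2 point(s)
  x = 5: RHS = 1, y in [1, 10]  -> 2 point(s)
  x = 7: RHS = 5, y in [4, 7]  -> 2 point(s)
  x = 8: RHS = 1, y in [1, 10]  -> 2 point(s)
  x = 9: RHS = 1, y in [1, 10]  -> 2 point(s)
  x = 10: RHS = 0, y in [0]  -> 1 point(s)
Affine points: 13. Add the point at infinity: total = 14.

#E(F_11) = 14


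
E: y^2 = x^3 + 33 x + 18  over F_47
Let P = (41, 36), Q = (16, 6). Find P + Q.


P != Q, so use the chord formula.
s = (y2 - y1) / (x2 - x1) = (17) / (22) mod 47 = 20
x3 = s^2 - x1 - x2 mod 47 = 20^2 - 41 - 16 = 14
y3 = s (x1 - x3) - y1 mod 47 = 20 * (41 - 14) - 36 = 34

P + Q = (14, 34)


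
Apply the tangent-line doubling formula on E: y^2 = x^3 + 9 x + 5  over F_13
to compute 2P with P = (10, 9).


Doubling: s = (3 x1^2 + a) / (2 y1)
s = (3*10^2 + 9) / (2*9) mod 13 = 2
x3 = s^2 - 2 x1 mod 13 = 2^2 - 2*10 = 10
y3 = s (x1 - x3) - y1 mod 13 = 2 * (10 - 10) - 9 = 4

2P = (10, 4)


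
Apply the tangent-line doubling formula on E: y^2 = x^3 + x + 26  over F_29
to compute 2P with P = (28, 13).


Doubling: s = (3 x1^2 + a) / (2 y1)
s = (3*28^2 + 1) / (2*13) mod 29 = 18
x3 = s^2 - 2 x1 mod 29 = 18^2 - 2*28 = 7
y3 = s (x1 - x3) - y1 mod 29 = 18 * (28 - 7) - 13 = 17

2P = (7, 17)


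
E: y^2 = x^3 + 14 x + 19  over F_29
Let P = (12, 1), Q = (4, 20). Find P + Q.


P != Q, so use the chord formula.
s = (y2 - y1) / (x2 - x1) = (19) / (21) mod 29 = 23
x3 = s^2 - x1 - x2 mod 29 = 23^2 - 12 - 4 = 20
y3 = s (x1 - x3) - y1 mod 29 = 23 * (12 - 20) - 1 = 18

P + Q = (20, 18)


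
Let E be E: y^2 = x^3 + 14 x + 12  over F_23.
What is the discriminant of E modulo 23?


4 a^3 + 27 b^2 = 4*14^3 + 27*12^2 = 10976 + 3888 = 14864
Delta = -16 * (14864) = -237824
Delta mod 23 = 19

Delta = 19 (mod 23)


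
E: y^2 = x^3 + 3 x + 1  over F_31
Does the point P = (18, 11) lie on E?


Check whether y^2 = x^3 + 3 x + 1 (mod 31) for (x, y) = (18, 11).
LHS: y^2 = 11^2 mod 31 = 28
RHS: x^3 + 3 x + 1 = 18^3 + 3*18 + 1 mod 31 = 28
LHS = RHS

Yes, on the curve


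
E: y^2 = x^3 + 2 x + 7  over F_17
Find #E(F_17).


For each x in F_17, count y with y^2 = x^3 + 2 x + 7 mod 17:
  x = 2: RHS = 2, y in [6, 11]  -> 2 point(s)
  x = 8: RHS = 8, y in [5, 12]  -> 2 point(s)
  x = 11: RHS = 0, y in [0]  -> 1 point(s)
  x = 12: RHS = 8, y in [5, 12]  -> 2 point(s)
  x = 14: RHS = 8, y in [5, 12]  -> 2 point(s)
  x = 16: RHS = 4, y in [2, 15]  -> 2 point(s)
Affine points: 11. Add the point at infinity: total = 12.

#E(F_17) = 12


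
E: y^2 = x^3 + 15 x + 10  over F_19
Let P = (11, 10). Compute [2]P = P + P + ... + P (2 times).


k = 2 = 10_2 (binary, LSB first: 01)
Double-and-add from P = (11, 10):
  bit 0 = 0: acc unchanged = O
  bit 1 = 1: acc = O + (1, 8) = (1, 8)

2P = (1, 8)


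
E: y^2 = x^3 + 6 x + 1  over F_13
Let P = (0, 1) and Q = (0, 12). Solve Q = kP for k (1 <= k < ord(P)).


Enumerate multiples of P until we hit Q = (0, 12):
  1P = (0, 1)
  2P = (9, 11)
  3P = (7, 10)
  4P = (5, 0)
  5P = (7, 3)
  6P = (9, 2)
  7P = (0, 12)
Match found at i = 7.

k = 7


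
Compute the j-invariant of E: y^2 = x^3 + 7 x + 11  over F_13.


Delta = -16(4 a^3 + 27 b^2) mod 13 = 6
-1728 * (4 a)^3 = -1728 * (4*7)^3 mod 13 = 8
j = 8 * 6^(-1) mod 13 = 10

j = 10 (mod 13)


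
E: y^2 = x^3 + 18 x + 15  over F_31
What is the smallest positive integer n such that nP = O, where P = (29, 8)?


Compute successive multiples of P until we hit O:
  1P = (29, 8)
  2P = (8, 12)
  3P = (14, 29)
  4P = (16, 11)
  5P = (11, 26)
  6P = (23, 17)
  7P = (20, 25)
  8P = (7, 9)
  ... (continuing to 29P)
  29P = O

ord(P) = 29


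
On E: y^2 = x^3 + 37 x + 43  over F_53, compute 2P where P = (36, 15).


Doubling: s = (3 x1^2 + a) / (2 y1)
s = (3*36^2 + 37) / (2*15) mod 53 = 16
x3 = s^2 - 2 x1 mod 53 = 16^2 - 2*36 = 25
y3 = s (x1 - x3) - y1 mod 53 = 16 * (36 - 25) - 15 = 2

2P = (25, 2)


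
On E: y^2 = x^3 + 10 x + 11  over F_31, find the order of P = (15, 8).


Compute successive multiples of P until we hit O:
  1P = (15, 8)
  2P = (6, 15)
  3P = (24, 30)
  4P = (24, 1)
  5P = (6, 16)
  6P = (15, 23)
  7P = O

ord(P) = 7


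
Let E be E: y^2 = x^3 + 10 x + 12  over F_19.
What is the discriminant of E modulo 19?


4 a^3 + 27 b^2 = 4*10^3 + 27*12^2 = 4000 + 3888 = 7888
Delta = -16 * (7888) = -126208
Delta mod 19 = 9

Delta = 9 (mod 19)


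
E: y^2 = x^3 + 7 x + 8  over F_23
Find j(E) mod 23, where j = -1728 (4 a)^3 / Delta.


Delta = -16(4 a^3 + 27 b^2) mod 23 = 11
-1728 * (4 a)^3 = -1728 * (4*7)^3 mod 23 = 16
j = 16 * 11^(-1) mod 23 = 14

j = 14 (mod 23)


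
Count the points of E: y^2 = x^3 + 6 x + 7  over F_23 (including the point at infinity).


For each x in F_23, count y with y^2 = x^3 + 6 x + 7 mod 23:
  x = 2: RHS = 4, y in [2, 21]  -> 2 point(s)
  x = 3: RHS = 6, y in [11, 12]  -> 2 point(s)
  x = 4: RHS = 3, y in [7, 16]  -> 2 point(s)
  x = 5: RHS = 1, y in [1, 22]  -> 2 point(s)
  x = 6: RHS = 6, y in [11, 12]  -> 2 point(s)
  x = 7: RHS = 1, y in [1, 22]  -> 2 point(s)
  x = 9: RHS = 8, y in [10, 13]  -> 2 point(s)
  x = 10: RHS = 9, y in [3, 20]  -> 2 point(s)
  x = 11: RHS = 1, y in [1, 22]  -> 2 point(s)
  x = 12: RHS = 13, y in [6, 17]  -> 2 point(s)
  x = 14: RHS = 6, y in [11, 12]  -> 2 point(s)
  x = 16: RHS = 13, y in [6, 17]  -> 2 point(s)
  x = 17: RHS = 8, y in [10, 13]  -> 2 point(s)
  x = 18: RHS = 13, y in [6, 17]  -> 2 point(s)
  x = 20: RHS = 8, y in [10, 13]  -> 2 point(s)
  x = 22: RHS = 0, y in [0]  -> 1 point(s)
Affine points: 31. Add the point at infinity: total = 32.

#E(F_23) = 32


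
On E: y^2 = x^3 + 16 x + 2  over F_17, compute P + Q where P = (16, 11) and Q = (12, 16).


P != Q, so use the chord formula.
s = (y2 - y1) / (x2 - x1) = (5) / (13) mod 17 = 3
x3 = s^2 - x1 - x2 mod 17 = 3^2 - 16 - 12 = 15
y3 = s (x1 - x3) - y1 mod 17 = 3 * (16 - 15) - 11 = 9

P + Q = (15, 9)


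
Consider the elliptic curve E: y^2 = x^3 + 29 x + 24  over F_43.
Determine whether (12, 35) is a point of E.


Check whether y^2 = x^3 + 29 x + 24 (mod 43) for (x, y) = (12, 35).
LHS: y^2 = 35^2 mod 43 = 21
RHS: x^3 + 29 x + 24 = 12^3 + 29*12 + 24 mod 43 = 36
LHS != RHS

No, not on the curve


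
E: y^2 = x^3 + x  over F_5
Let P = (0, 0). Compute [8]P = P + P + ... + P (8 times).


k = 8 = 1000_2 (binary, LSB first: 0001)
Double-and-add from P = (0, 0):
  bit 0 = 0: acc unchanged = O
  bit 1 = 0: acc unchanged = O
  bit 2 = 0: acc unchanged = O
  bit 3 = 1: acc = O + O = O

8P = O


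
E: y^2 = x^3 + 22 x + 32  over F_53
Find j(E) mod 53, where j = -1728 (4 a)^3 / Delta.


Delta = -16(4 a^3 + 27 b^2) mod 53 = 25
-1728 * (4 a)^3 = -1728 * (4*22)^3 mod 53 = 11
j = 11 * 25^(-1) mod 53 = 28

j = 28 (mod 53)


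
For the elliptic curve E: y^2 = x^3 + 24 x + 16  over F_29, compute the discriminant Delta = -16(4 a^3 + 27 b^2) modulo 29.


4 a^3 + 27 b^2 = 4*24^3 + 27*16^2 = 55296 + 6912 = 62208
Delta = -16 * (62208) = -995328
Delta mod 29 = 10

Delta = 10 (mod 29)


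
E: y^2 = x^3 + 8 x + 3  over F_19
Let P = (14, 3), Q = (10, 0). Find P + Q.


P != Q, so use the chord formula.
s = (y2 - y1) / (x2 - x1) = (16) / (15) mod 19 = 15
x3 = s^2 - x1 - x2 mod 19 = 15^2 - 14 - 10 = 11
y3 = s (x1 - x3) - y1 mod 19 = 15 * (14 - 11) - 3 = 4

P + Q = (11, 4)


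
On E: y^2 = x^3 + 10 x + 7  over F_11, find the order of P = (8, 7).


Compute successive multiples of P until we hit O:
  1P = (8, 7)
  2P = (9, 10)
  3P = (3, 8)
  4P = (4, 1)
  5P = (4, 10)
  6P = (3, 3)
  7P = (9, 1)
  8P = (8, 4)
  ... (continuing to 9P)
  9P = O

ord(P) = 9


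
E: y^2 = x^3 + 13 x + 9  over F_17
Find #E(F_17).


For each x in F_17, count y with y^2 = x^3 + 13 x + 9 mod 17:
  x = 0: RHS = 9, y in [3, 14]  -> 2 point(s)
  x = 2: RHS = 9, y in [3, 14]  -> 2 point(s)
  x = 7: RHS = 1, y in [1, 16]  -> 2 point(s)
  x = 8: RHS = 13, y in [8, 9]  -> 2 point(s)
  x = 10: RHS = 0, y in [0]  -> 1 point(s)
  x = 11: RHS = 4, y in [2, 15]  -> 2 point(s)
  x = 15: RHS = 9, y in [3, 14]  -> 2 point(s)
Affine points: 13. Add the point at infinity: total = 14.

#E(F_17) = 14


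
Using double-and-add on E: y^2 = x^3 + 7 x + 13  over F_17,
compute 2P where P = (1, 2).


k = 2 = 10_2 (binary, LSB first: 01)
Double-and-add from P = (1, 2):
  bit 0 = 0: acc unchanged = O
  bit 1 = 1: acc = O + (0, 9) = (0, 9)

2P = (0, 9)


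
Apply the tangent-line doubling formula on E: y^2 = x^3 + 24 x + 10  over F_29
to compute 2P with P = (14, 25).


Doubling: s = (3 x1^2 + a) / (2 y1)
s = (3*14^2 + 24) / (2*25) mod 29 = 25
x3 = s^2 - 2 x1 mod 29 = 25^2 - 2*14 = 17
y3 = s (x1 - x3) - y1 mod 29 = 25 * (14 - 17) - 25 = 16

2P = (17, 16)


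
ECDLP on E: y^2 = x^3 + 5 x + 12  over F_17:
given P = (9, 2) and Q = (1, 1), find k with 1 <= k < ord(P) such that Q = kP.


Enumerate multiples of P until we hit Q = (1, 1):
  1P = (9, 2)
  2P = (1, 1)
Match found at i = 2.

k = 2


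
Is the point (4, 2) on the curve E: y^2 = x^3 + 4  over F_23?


Check whether y^2 = x^3 + 0 x + 4 (mod 23) for (x, y) = (4, 2).
LHS: y^2 = 2^2 mod 23 = 4
RHS: x^3 + 0 x + 4 = 4^3 + 0*4 + 4 mod 23 = 22
LHS != RHS

No, not on the curve


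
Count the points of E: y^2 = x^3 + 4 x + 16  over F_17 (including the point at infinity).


For each x in F_17, count y with y^2 = x^3 + 4 x + 16 mod 17:
  x = 0: RHS = 16, y in [4, 13]  -> 2 point(s)
  x = 1: RHS = 4, y in [2, 15]  -> 2 point(s)
  x = 2: RHS = 15, y in [7, 10]  -> 2 point(s)
  x = 3: RHS = 4, y in [2, 15]  -> 2 point(s)
  x = 5: RHS = 8, y in [5, 12]  -> 2 point(s)
  x = 6: RHS = 1, y in [1, 16]  -> 2 point(s)
  x = 7: RHS = 13, y in [8, 9]  -> 2 point(s)
  x = 8: RHS = 16, y in [4, 13]  -> 2 point(s)
  x = 9: RHS = 16, y in [4, 13]  -> 2 point(s)
  x = 10: RHS = 2, y in [6, 11]  -> 2 point(s)
  x = 13: RHS = 4, y in [2, 15]  -> 2 point(s)
  x = 15: RHS = 0, y in [0]  -> 1 point(s)
Affine points: 23. Add the point at infinity: total = 24.

#E(F_17) = 24


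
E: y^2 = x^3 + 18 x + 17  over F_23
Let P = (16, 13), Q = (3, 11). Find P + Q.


P != Q, so use the chord formula.
s = (y2 - y1) / (x2 - x1) = (21) / (10) mod 23 = 9
x3 = s^2 - x1 - x2 mod 23 = 9^2 - 16 - 3 = 16
y3 = s (x1 - x3) - y1 mod 23 = 9 * (16 - 16) - 13 = 10

P + Q = (16, 10)


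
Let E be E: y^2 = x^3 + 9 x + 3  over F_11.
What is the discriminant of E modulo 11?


4 a^3 + 27 b^2 = 4*9^3 + 27*3^2 = 2916 + 243 = 3159
Delta = -16 * (3159) = -50544
Delta mod 11 = 1

Delta = 1 (mod 11)


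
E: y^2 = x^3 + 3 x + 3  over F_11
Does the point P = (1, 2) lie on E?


Check whether y^2 = x^3 + 3 x + 3 (mod 11) for (x, y) = (1, 2).
LHS: y^2 = 2^2 mod 11 = 4
RHS: x^3 + 3 x + 3 = 1^3 + 3*1 + 3 mod 11 = 7
LHS != RHS

No, not on the curve


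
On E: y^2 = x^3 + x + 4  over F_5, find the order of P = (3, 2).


Compute successive multiples of P until we hit O:
  1P = (3, 2)
  2P = (3, 3)
  3P = O

ord(P) = 3


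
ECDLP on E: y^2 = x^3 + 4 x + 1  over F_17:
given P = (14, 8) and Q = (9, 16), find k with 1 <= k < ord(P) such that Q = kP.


Enumerate multiples of P until we hit Q = (9, 16):
  1P = (14, 8)
  2P = (15, 6)
  3P = (9, 16)
Match found at i = 3.

k = 3


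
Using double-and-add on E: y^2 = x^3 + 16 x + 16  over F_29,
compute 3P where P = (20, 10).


k = 3 = 11_2 (binary, LSB first: 11)
Double-and-add from P = (20, 10):
  bit 0 = 1: acc = O + (20, 10) = (20, 10)
  bit 1 = 1: acc = (20, 10) + (27, 11) = (27, 18)

3P = (27, 18)


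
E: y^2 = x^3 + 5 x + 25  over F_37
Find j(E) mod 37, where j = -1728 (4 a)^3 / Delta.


Delta = -16(4 a^3 + 27 b^2) mod 37 = 18
-1728 * (4 a)^3 = -1728 * (4*5)^3 mod 37 = 14
j = 14 * 18^(-1) mod 37 = 9

j = 9 (mod 37)


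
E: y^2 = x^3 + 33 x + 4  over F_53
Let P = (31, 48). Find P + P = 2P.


Doubling: s = (3 x1^2 + a) / (2 y1)
s = (3*31^2 + 33) / (2*48) mod 53 = 37
x3 = s^2 - 2 x1 mod 53 = 37^2 - 2*31 = 35
y3 = s (x1 - x3) - y1 mod 53 = 37 * (31 - 35) - 48 = 16

2P = (35, 16)


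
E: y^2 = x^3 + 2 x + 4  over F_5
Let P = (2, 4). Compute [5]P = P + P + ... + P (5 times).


k = 5 = 101_2 (binary, LSB first: 101)
Double-and-add from P = (2, 4):
  bit 0 = 1: acc = O + (2, 4) = (2, 4)
  bit 1 = 0: acc unchanged = (2, 4)
  bit 2 = 1: acc = (2, 4) + (4, 1) = (0, 3)

5P = (0, 3)


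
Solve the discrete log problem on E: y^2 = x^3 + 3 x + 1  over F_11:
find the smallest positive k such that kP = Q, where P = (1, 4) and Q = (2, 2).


Enumerate multiples of P until we hit Q = (2, 2):
  1P = (1, 4)
  2P = (2, 9)
  3P = (0, 1)
  4P = (8, 8)
  5P = (3, 9)
  6P = (5, 8)
  7P = (6, 2)
  8P = (9, 8)
  9P = (4, 0)
  10P = (9, 3)
  11P = (6, 9)
  12P = (5, 3)
  13P = (3, 2)
  14P = (8, 3)
  15P = (0, 10)
  16P = (2, 2)
Match found at i = 16.

k = 16


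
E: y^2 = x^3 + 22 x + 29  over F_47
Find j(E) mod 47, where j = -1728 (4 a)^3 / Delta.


Delta = -16(4 a^3 + 27 b^2) mod 47 = 26
-1728 * (4 a)^3 = -1728 * (4*22)^3 mod 47 = 21
j = 21 * 26^(-1) mod 47 = 46

j = 46 (mod 47)


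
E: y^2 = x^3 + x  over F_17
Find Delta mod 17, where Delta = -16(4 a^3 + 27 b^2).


4 a^3 + 27 b^2 = 4*1^3 + 27*0^2 = 4 + 0 = 4
Delta = -16 * (4) = -64
Delta mod 17 = 4

Delta = 4 (mod 17)


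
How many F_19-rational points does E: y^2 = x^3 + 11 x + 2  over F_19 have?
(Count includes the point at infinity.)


For each x in F_19, count y with y^2 = x^3 + 11 x + 2 mod 19:
  x = 3: RHS = 5, y in [9, 10]  -> 2 point(s)
  x = 5: RHS = 11, y in [7, 12]  -> 2 point(s)
  x = 7: RHS = 4, y in [2, 17]  -> 2 point(s)
  x = 12: RHS = 0, y in [0]  -> 1 point(s)
  x = 13: RHS = 5, y in [9, 10]  -> 2 point(s)
  x = 18: RHS = 9, y in [3, 16]  -> 2 point(s)
Affine points: 11. Add the point at infinity: total = 12.

#E(F_19) = 12


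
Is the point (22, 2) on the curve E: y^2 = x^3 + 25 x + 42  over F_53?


Check whether y^2 = x^3 + 25 x + 42 (mod 53) for (x, y) = (22, 2).
LHS: y^2 = 2^2 mod 53 = 4
RHS: x^3 + 25 x + 42 = 22^3 + 25*22 + 42 mod 53 = 4
LHS = RHS

Yes, on the curve


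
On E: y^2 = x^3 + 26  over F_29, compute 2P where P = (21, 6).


Doubling: s = (3 x1^2 + a) / (2 y1)
s = (3*21^2 + 0) / (2*6) mod 29 = 16
x3 = s^2 - 2 x1 mod 29 = 16^2 - 2*21 = 11
y3 = s (x1 - x3) - y1 mod 29 = 16 * (21 - 11) - 6 = 9

2P = (11, 9)


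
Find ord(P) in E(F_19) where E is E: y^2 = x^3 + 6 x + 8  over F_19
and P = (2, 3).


Compute successive multiples of P until we hit O:
  1P = (2, 3)
  2P = (5, 7)
  3P = (18, 1)
  4P = (10, 17)
  5P = (16, 1)
  6P = (8, 6)
  7P = (14, 10)
  8P = (4, 18)
  ... (continuing to 19P)
  19P = O

ord(P) = 19


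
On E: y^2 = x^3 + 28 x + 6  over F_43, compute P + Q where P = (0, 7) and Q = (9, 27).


P != Q, so use the chord formula.
s = (y2 - y1) / (x2 - x1) = (20) / (9) mod 43 = 7
x3 = s^2 - x1 - x2 mod 43 = 7^2 - 0 - 9 = 40
y3 = s (x1 - x3) - y1 mod 43 = 7 * (0 - 40) - 7 = 14

P + Q = (40, 14)


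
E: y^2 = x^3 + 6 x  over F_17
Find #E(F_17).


For each x in F_17, count y with y^2 = x^3 + 6 x + 0 mod 17:
  x = 0: RHS = 0, y in [0]  -> 1 point(s)
  x = 5: RHS = 2, y in [6, 11]  -> 2 point(s)
  x = 8: RHS = 16, y in [4, 13]  -> 2 point(s)
  x = 9: RHS = 1, y in [1, 16]  -> 2 point(s)
  x = 12: RHS = 15, y in [7, 10]  -> 2 point(s)
Affine points: 9. Add the point at infinity: total = 10.

#E(F_17) = 10


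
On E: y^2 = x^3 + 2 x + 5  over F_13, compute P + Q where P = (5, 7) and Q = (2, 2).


P != Q, so use the chord formula.
s = (y2 - y1) / (x2 - x1) = (8) / (10) mod 13 = 6
x3 = s^2 - x1 - x2 mod 13 = 6^2 - 5 - 2 = 3
y3 = s (x1 - x3) - y1 mod 13 = 6 * (5 - 3) - 7 = 5

P + Q = (3, 5)


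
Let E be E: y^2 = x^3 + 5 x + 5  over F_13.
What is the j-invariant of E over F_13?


Delta = -16(4 a^3 + 27 b^2) mod 13 = 11
-1728 * (4 a)^3 = -1728 * (4*5)^3 mod 13 = 5
j = 5 * 11^(-1) mod 13 = 4

j = 4 (mod 13)


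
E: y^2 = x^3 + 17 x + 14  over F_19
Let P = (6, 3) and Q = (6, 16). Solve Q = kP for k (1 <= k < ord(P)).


Enumerate multiples of P until we hit Q = (6, 16):
  1P = (6, 3)
  2P = (13, 0)
  3P = (6, 16)
Match found at i = 3.

k = 3


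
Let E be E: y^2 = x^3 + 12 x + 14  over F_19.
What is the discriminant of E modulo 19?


4 a^3 + 27 b^2 = 4*12^3 + 27*14^2 = 6912 + 5292 = 12204
Delta = -16 * (12204) = -195264
Delta mod 19 = 18

Delta = 18 (mod 19)


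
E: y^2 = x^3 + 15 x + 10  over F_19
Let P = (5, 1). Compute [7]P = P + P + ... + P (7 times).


k = 7 = 111_2 (binary, LSB first: 111)
Double-and-add from P = (5, 1):
  bit 0 = 1: acc = O + (5, 1) = (5, 1)
  bit 1 = 1: acc = (5, 1) + (1, 8) = (3, 5)
  bit 2 = 1: acc = (3, 5) + (15, 0) = (5, 18)

7P = (5, 18)


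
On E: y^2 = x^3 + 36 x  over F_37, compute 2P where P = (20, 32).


Doubling: s = (3 x1^2 + a) / (2 y1)
s = (3*20^2 + 36) / (2*32) mod 37 = 17
x3 = s^2 - 2 x1 mod 37 = 17^2 - 2*20 = 27
y3 = s (x1 - x3) - y1 mod 37 = 17 * (20 - 27) - 32 = 34

2P = (27, 34)


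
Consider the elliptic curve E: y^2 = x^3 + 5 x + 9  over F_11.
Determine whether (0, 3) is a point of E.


Check whether y^2 = x^3 + 5 x + 9 (mod 11) for (x, y) = (0, 3).
LHS: y^2 = 3^2 mod 11 = 9
RHS: x^3 + 5 x + 9 = 0^3 + 5*0 + 9 mod 11 = 9
LHS = RHS

Yes, on the curve


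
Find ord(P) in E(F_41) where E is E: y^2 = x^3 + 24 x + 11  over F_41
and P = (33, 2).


Compute successive multiples of P until we hit O:
  1P = (33, 2)
  2P = (21, 31)
  3P = (29, 2)
  4P = (20, 39)
  5P = (24, 26)
  6P = (23, 26)
  7P = (17, 17)
  8P = (34, 22)
  ... (continuing to 21P)
  21P = O

ord(P) = 21


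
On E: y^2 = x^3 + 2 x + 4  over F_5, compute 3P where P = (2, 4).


k = 3 = 11_2 (binary, LSB first: 11)
Double-and-add from P = (2, 4):
  bit 0 = 1: acc = O + (2, 4) = (2, 4)
  bit 1 = 1: acc = (2, 4) + (0, 2) = (4, 4)

3P = (4, 4)


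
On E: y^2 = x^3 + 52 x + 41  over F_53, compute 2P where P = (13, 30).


Doubling: s = (3 x1^2 + a) / (2 y1)
s = (3*13^2 + 52) / (2*30) mod 53 = 42
x3 = s^2 - 2 x1 mod 53 = 42^2 - 2*13 = 42
y3 = s (x1 - x3) - y1 mod 53 = 42 * (13 - 42) - 30 = 24

2P = (42, 24)


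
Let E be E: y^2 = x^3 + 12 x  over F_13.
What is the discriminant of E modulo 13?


4 a^3 + 27 b^2 = 4*12^3 + 27*0^2 = 6912 + 0 = 6912
Delta = -16 * (6912) = -110592
Delta mod 13 = 12

Delta = 12 (mod 13)


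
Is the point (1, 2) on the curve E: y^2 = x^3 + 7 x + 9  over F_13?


Check whether y^2 = x^3 + 7 x + 9 (mod 13) for (x, y) = (1, 2).
LHS: y^2 = 2^2 mod 13 = 4
RHS: x^3 + 7 x + 9 = 1^3 + 7*1 + 9 mod 13 = 4
LHS = RHS

Yes, on the curve


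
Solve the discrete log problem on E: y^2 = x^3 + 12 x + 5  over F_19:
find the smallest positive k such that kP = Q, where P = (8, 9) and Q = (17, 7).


Enumerate multiples of P until we hit Q = (17, 7):
  1P = (8, 9)
  2P = (9, 5)
  3P = (18, 12)
  4P = (10, 17)
  5P = (17, 12)
  6P = (11, 9)
  7P = (0, 10)
  8P = (3, 7)
  9P = (15, 11)
  10P = (5, 0)
  11P = (15, 8)
  12P = (3, 12)
  13P = (0, 9)
  14P = (11, 10)
  15P = (17, 7)
Match found at i = 15.

k = 15


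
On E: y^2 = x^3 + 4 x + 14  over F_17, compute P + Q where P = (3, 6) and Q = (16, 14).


P != Q, so use the chord formula.
s = (y2 - y1) / (x2 - x1) = (8) / (13) mod 17 = 15
x3 = s^2 - x1 - x2 mod 17 = 15^2 - 3 - 16 = 2
y3 = s (x1 - x3) - y1 mod 17 = 15 * (3 - 2) - 6 = 9

P + Q = (2, 9)


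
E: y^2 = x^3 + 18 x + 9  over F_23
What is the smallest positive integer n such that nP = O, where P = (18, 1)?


Compute successive multiples of P until we hit O:
  1P = (18, 1)
  2P = (16, 0)
  3P = (18, 22)
  4P = O

ord(P) = 4


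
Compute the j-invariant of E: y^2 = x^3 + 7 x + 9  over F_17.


Delta = -16(4 a^3 + 27 b^2) mod 17 = 6
-1728 * (4 a)^3 = -1728 * (4*7)^3 mod 17 = 13
j = 13 * 6^(-1) mod 17 = 5

j = 5 (mod 17)


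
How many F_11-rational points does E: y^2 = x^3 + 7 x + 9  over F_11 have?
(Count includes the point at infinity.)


For each x in F_11, count y with y^2 = x^3 + 7 x + 9 mod 11:
  x = 0: RHS = 9, y in [3, 8]  -> 2 point(s)
  x = 2: RHS = 9, y in [3, 8]  -> 2 point(s)
  x = 5: RHS = 4, y in [2, 9]  -> 2 point(s)
  x = 6: RHS = 3, y in [5, 6]  -> 2 point(s)
  x = 7: RHS = 5, y in [4, 7]  -> 2 point(s)
  x = 8: RHS = 5, y in [4, 7]  -> 2 point(s)
  x = 9: RHS = 9, y in [3, 8]  -> 2 point(s)
  x = 10: RHS = 1, y in [1, 10]  -> 2 point(s)
Affine points: 16. Add the point at infinity: total = 17.

#E(F_11) = 17


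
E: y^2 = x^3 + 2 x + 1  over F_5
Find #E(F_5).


For each x in F_5, count y with y^2 = x^3 + 2 x + 1 mod 5:
  x = 0: RHS = 1, y in [1, 4]  -> 2 point(s)
  x = 1: RHS = 4, y in [2, 3]  -> 2 point(s)
  x = 3: RHS = 4, y in [2, 3]  -> 2 point(s)
Affine points: 6. Add the point at infinity: total = 7.

#E(F_5) = 7


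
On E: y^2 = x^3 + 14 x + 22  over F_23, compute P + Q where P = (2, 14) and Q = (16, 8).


P != Q, so use the chord formula.
s = (y2 - y1) / (x2 - x1) = (17) / (14) mod 23 = 16
x3 = s^2 - x1 - x2 mod 23 = 16^2 - 2 - 16 = 8
y3 = s (x1 - x3) - y1 mod 23 = 16 * (2 - 8) - 14 = 5

P + Q = (8, 5)


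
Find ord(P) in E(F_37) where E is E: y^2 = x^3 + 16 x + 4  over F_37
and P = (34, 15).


Compute successive multiples of P until we hit O:
  1P = (34, 15)
  2P = (9, 27)
  3P = (32, 24)
  4P = (19, 10)
  5P = (17, 3)
  6P = (13, 2)
  7P = (20, 6)
  8P = (24, 2)
  ... (continuing to 44P)
  44P = O

ord(P) = 44


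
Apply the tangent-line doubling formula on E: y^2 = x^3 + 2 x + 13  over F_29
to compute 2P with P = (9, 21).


Doubling: s = (3 x1^2 + a) / (2 y1)
s = (3*9^2 + 2) / (2*21) mod 29 = 1
x3 = s^2 - 2 x1 mod 29 = 1^2 - 2*9 = 12
y3 = s (x1 - x3) - y1 mod 29 = 1 * (9 - 12) - 21 = 5

2P = (12, 5)


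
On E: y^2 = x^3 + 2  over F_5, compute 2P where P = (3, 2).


k = 2 = 10_2 (binary, LSB first: 01)
Double-and-add from P = (3, 2):
  bit 0 = 0: acc unchanged = O
  bit 1 = 1: acc = O + (3, 3) = (3, 3)

2P = (3, 3)


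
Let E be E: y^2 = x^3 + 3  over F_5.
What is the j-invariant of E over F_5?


Delta = -16(4 a^3 + 27 b^2) mod 5 = 2
-1728 * (4 a)^3 = -1728 * (4*0)^3 mod 5 = 0
j = 0 * 2^(-1) mod 5 = 0

j = 0 (mod 5)


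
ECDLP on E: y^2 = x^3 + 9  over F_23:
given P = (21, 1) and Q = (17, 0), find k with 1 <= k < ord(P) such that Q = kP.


Enumerate multiples of P until we hit Q = (17, 0):
  1P = (21, 1)
  2P = (17, 0)
Match found at i = 2.

k = 2


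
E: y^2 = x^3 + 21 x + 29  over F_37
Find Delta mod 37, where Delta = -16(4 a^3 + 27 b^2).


4 a^3 + 27 b^2 = 4*21^3 + 27*29^2 = 37044 + 22707 = 59751
Delta = -16 * (59751) = -956016
Delta mod 37 = 27

Delta = 27 (mod 37)


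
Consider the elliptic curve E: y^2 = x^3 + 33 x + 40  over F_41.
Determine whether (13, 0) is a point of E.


Check whether y^2 = x^3 + 33 x + 40 (mod 41) for (x, y) = (13, 0).
LHS: y^2 = 0^2 mod 41 = 0
RHS: x^3 + 33 x + 40 = 13^3 + 33*13 + 40 mod 41 = 1
LHS != RHS

No, not on the curve


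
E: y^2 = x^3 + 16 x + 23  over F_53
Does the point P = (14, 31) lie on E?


Check whether y^2 = x^3 + 16 x + 23 (mod 53) for (x, y) = (14, 31).
LHS: y^2 = 31^2 mod 53 = 7
RHS: x^3 + 16 x + 23 = 14^3 + 16*14 + 23 mod 53 = 23
LHS != RHS

No, not on the curve


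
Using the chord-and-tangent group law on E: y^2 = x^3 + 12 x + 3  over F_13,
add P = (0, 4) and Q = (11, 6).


P != Q, so use the chord formula.
s = (y2 - y1) / (x2 - x1) = (2) / (11) mod 13 = 12
x3 = s^2 - x1 - x2 mod 13 = 12^2 - 0 - 11 = 3
y3 = s (x1 - x3) - y1 mod 13 = 12 * (0 - 3) - 4 = 12

P + Q = (3, 12)


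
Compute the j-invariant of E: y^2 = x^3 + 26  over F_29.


Delta = -16(4 a^3 + 27 b^2) mod 29 = 27
-1728 * (4 a)^3 = -1728 * (4*0)^3 mod 29 = 0
j = 0 * 27^(-1) mod 29 = 0

j = 0 (mod 29)


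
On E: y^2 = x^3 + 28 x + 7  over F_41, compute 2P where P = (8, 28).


Doubling: s = (3 x1^2 + a) / (2 y1)
s = (3*8^2 + 28) / (2*28) mod 41 = 1
x3 = s^2 - 2 x1 mod 41 = 1^2 - 2*8 = 26
y3 = s (x1 - x3) - y1 mod 41 = 1 * (8 - 26) - 28 = 36

2P = (26, 36)


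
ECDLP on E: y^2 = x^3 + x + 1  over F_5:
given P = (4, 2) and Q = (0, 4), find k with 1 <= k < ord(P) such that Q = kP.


Enumerate multiples of P until we hit Q = (0, 4):
  1P = (4, 2)
  2P = (3, 4)
  3P = (2, 4)
  4P = (0, 4)
Match found at i = 4.

k = 4


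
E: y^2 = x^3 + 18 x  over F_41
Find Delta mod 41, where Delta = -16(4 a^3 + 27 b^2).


4 a^3 + 27 b^2 = 4*18^3 + 27*0^2 = 23328 + 0 = 23328
Delta = -16 * (23328) = -373248
Delta mod 41 = 16

Delta = 16 (mod 41)


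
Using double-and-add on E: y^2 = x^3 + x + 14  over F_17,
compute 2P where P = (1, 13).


k = 2 = 10_2 (binary, LSB first: 01)
Double-and-add from P = (1, 13):
  bit 0 = 0: acc unchanged = O
  bit 1 = 1: acc = O + (11, 9) = (11, 9)

2P = (11, 9)


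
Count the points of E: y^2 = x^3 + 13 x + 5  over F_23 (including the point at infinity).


For each x in F_23, count y with y^2 = x^3 + 13 x + 5 mod 23:
  x = 2: RHS = 16, y in [4, 19]  -> 2 point(s)
  x = 3: RHS = 2, y in [5, 18]  -> 2 point(s)
  x = 4: RHS = 6, y in [11, 12]  -> 2 point(s)
  x = 6: RHS = 0, y in [0]  -> 1 point(s)
  x = 7: RHS = 2, y in [5, 18]  -> 2 point(s)
  x = 8: RHS = 0, y in [0]  -> 1 point(s)
  x = 9: RHS = 0, y in [0]  -> 1 point(s)
  x = 10: RHS = 8, y in [10, 13]  -> 2 point(s)
  x = 12: RHS = 3, y in [7, 16]  -> 2 point(s)
  x = 13: RHS = 2, y in [5, 18]  -> 2 point(s)
  x = 16: RHS = 8, y in [10, 13]  -> 2 point(s)
  x = 19: RHS = 4, y in [2, 21]  -> 2 point(s)
  x = 20: RHS = 8, y in [10, 13]  -> 2 point(s)
Affine points: 23. Add the point at infinity: total = 24.

#E(F_23) = 24


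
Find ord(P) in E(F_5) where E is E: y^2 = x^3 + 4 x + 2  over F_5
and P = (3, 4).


Compute successive multiples of P until we hit O:
  1P = (3, 4)
  2P = (3, 1)
  3P = O

ord(P) = 3


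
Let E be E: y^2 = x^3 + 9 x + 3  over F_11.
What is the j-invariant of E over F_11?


Delta = -16(4 a^3 + 27 b^2) mod 11 = 1
-1728 * (4 a)^3 = -1728 * (4*9)^3 mod 11 = 6
j = 6 * 1^(-1) mod 11 = 6

j = 6 (mod 11)


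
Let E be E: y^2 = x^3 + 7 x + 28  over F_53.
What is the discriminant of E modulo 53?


4 a^3 + 27 b^2 = 4*7^3 + 27*28^2 = 1372 + 21168 = 22540
Delta = -16 * (22540) = -360640
Delta mod 53 = 25

Delta = 25 (mod 53)


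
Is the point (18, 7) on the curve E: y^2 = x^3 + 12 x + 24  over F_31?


Check whether y^2 = x^3 + 12 x + 24 (mod 31) for (x, y) = (18, 7).
LHS: y^2 = 7^2 mod 31 = 18
RHS: x^3 + 12 x + 24 = 18^3 + 12*18 + 24 mod 31 = 27
LHS != RHS

No, not on the curve


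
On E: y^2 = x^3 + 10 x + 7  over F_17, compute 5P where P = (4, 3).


k = 5 = 101_2 (binary, LSB first: 101)
Double-and-add from P = (4, 3):
  bit 0 = 1: acc = O + (4, 3) = (4, 3)
  bit 1 = 0: acc unchanged = (4, 3)
  bit 2 = 1: acc = (4, 3) + (14, 16) = (8, 2)

5P = (8, 2)


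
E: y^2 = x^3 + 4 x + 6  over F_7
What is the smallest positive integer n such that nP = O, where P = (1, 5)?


Compute successive multiples of P until we hit O:
  1P = (1, 5)
  2P = (5, 2)
  3P = (2, 1)
  4P = (6, 1)
  5P = (4, 3)
  6P = (4, 4)
  7P = (6, 6)
  8P = (2, 6)
  ... (continuing to 11P)
  11P = O

ord(P) = 11


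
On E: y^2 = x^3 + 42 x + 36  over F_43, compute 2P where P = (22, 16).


Doubling: s = (3 x1^2 + a) / (2 y1)
s = (3*22^2 + 42) / (2*16) mod 43 = 1
x3 = s^2 - 2 x1 mod 43 = 1^2 - 2*22 = 0
y3 = s (x1 - x3) - y1 mod 43 = 1 * (22 - 0) - 16 = 6

2P = (0, 6)


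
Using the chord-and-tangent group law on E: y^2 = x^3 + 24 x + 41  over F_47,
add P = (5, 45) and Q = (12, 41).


P != Q, so use the chord formula.
s = (y2 - y1) / (x2 - x1) = (43) / (7) mod 47 = 33
x3 = s^2 - x1 - x2 mod 47 = 33^2 - 5 - 12 = 38
y3 = s (x1 - x3) - y1 mod 47 = 33 * (5 - 38) - 45 = 41

P + Q = (38, 41)


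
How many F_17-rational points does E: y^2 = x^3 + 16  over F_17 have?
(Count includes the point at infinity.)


For each x in F_17, count y with y^2 = x^3 + 0 x + 16 mod 17:
  x = 0: RHS = 16, y in [4, 13]  -> 2 point(s)
  x = 1: RHS = 0, y in [0]  -> 1 point(s)
  x = 3: RHS = 9, y in [3, 14]  -> 2 point(s)
  x = 7: RHS = 2, y in [6, 11]  -> 2 point(s)
  x = 8: RHS = 1, y in [1, 16]  -> 2 point(s)
  x = 10: RHS = 13, y in [8, 9]  -> 2 point(s)
  x = 11: RHS = 4, y in [2, 15]  -> 2 point(s)
  x = 15: RHS = 8, y in [5, 12]  -> 2 point(s)
  x = 16: RHS = 15, y in [7, 10]  -> 2 point(s)
Affine points: 17. Add the point at infinity: total = 18.

#E(F_17) = 18


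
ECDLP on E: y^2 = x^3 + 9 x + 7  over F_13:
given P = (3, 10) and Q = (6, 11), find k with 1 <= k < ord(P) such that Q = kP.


Enumerate multiples of P until we hit Q = (6, 11):
  1P = (3, 10)
  2P = (4, 9)
  3P = (7, 7)
  4P = (6, 2)
  5P = (1, 2)
  6P = (12, 6)
  7P = (12, 7)
  8P = (1, 11)
  9P = (6, 11)
Match found at i = 9.

k = 9


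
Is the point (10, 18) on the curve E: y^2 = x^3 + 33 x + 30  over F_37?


Check whether y^2 = x^3 + 33 x + 30 (mod 37) for (x, y) = (10, 18).
LHS: y^2 = 18^2 mod 37 = 28
RHS: x^3 + 33 x + 30 = 10^3 + 33*10 + 30 mod 37 = 28
LHS = RHS

Yes, on the curve


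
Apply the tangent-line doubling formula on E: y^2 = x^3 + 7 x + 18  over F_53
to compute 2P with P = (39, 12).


Doubling: s = (3 x1^2 + a) / (2 y1)
s = (3*39^2 + 7) / (2*12) mod 53 = 27
x3 = s^2 - 2 x1 mod 53 = 27^2 - 2*39 = 15
y3 = s (x1 - x3) - y1 mod 53 = 27 * (39 - 15) - 12 = 0

2P = (15, 0)


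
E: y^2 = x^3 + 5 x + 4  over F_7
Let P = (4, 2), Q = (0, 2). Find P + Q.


P != Q, so use the chord formula.
s = (y2 - y1) / (x2 - x1) = (0) / (3) mod 7 = 0
x3 = s^2 - x1 - x2 mod 7 = 0^2 - 4 - 0 = 3
y3 = s (x1 - x3) - y1 mod 7 = 0 * (4 - 3) - 2 = 5

P + Q = (3, 5)


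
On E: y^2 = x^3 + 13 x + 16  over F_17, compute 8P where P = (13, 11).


k = 8 = 1000_2 (binary, LSB first: 0001)
Double-and-add from P = (13, 11):
  bit 0 = 0: acc unchanged = O
  bit 1 = 0: acc unchanged = O
  bit 2 = 0: acc unchanged = O
  bit 3 = 1: acc = O + (14, 16) = (14, 16)

8P = (14, 16)


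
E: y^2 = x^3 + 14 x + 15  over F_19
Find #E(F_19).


For each x in F_19, count y with y^2 = x^3 + 14 x + 15 mod 19:
  x = 1: RHS = 11, y in [7, 12]  -> 2 point(s)
  x = 5: RHS = 1, y in [1, 18]  -> 2 point(s)
  x = 6: RHS = 11, y in [7, 12]  -> 2 point(s)
  x = 7: RHS = 0, y in [0]  -> 1 point(s)
  x = 12: RHS = 11, y in [7, 12]  -> 2 point(s)
  x = 13: RHS = 0, y in [0]  -> 1 point(s)
  x = 15: RHS = 9, y in [3, 16]  -> 2 point(s)
  x = 17: RHS = 17, y in [6, 13]  -> 2 point(s)
  x = 18: RHS = 0, y in [0]  -> 1 point(s)
Affine points: 15. Add the point at infinity: total = 16.

#E(F_19) = 16


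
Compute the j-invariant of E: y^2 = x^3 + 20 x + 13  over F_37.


Delta = -16(4 a^3 + 27 b^2) mod 37 = 36
-1728 * (4 a)^3 = -1728 * (4*20)^3 mod 37 = 8
j = 8 * 36^(-1) mod 37 = 29

j = 29 (mod 37)


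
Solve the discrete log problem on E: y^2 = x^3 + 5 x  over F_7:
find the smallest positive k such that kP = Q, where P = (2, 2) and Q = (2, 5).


Enumerate multiples of P until we hit Q = (2, 5):
  1P = (2, 2)
  2P = (4, 0)
  3P = (2, 5)
Match found at i = 3.

k = 3


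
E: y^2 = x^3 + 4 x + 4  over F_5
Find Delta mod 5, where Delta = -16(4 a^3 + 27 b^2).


4 a^3 + 27 b^2 = 4*4^3 + 27*4^2 = 256 + 432 = 688
Delta = -16 * (688) = -11008
Delta mod 5 = 2

Delta = 2 (mod 5)


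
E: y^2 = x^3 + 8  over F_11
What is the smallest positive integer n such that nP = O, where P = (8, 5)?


Compute successive multiples of P until we hit O:
  1P = (8, 5)
  2P = (9, 0)
  3P = (8, 6)
  4P = O

ord(P) = 4


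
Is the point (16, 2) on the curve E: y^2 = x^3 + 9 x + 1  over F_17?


Check whether y^2 = x^3 + 9 x + 1 (mod 17) for (x, y) = (16, 2).
LHS: y^2 = 2^2 mod 17 = 4
RHS: x^3 + 9 x + 1 = 16^3 + 9*16 + 1 mod 17 = 8
LHS != RHS

No, not on the curve


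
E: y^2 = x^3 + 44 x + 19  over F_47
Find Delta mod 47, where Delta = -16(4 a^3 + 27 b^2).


4 a^3 + 27 b^2 = 4*44^3 + 27*19^2 = 340736 + 9747 = 350483
Delta = -16 * (350483) = -5607728
Delta mod 47 = 30

Delta = 30 (mod 47)


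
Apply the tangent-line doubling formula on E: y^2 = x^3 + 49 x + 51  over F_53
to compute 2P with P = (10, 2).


Doubling: s = (3 x1^2 + a) / (2 y1)
s = (3*10^2 + 49) / (2*2) mod 53 = 21
x3 = s^2 - 2 x1 mod 53 = 21^2 - 2*10 = 50
y3 = s (x1 - x3) - y1 mod 53 = 21 * (10 - 50) - 2 = 6

2P = (50, 6)
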